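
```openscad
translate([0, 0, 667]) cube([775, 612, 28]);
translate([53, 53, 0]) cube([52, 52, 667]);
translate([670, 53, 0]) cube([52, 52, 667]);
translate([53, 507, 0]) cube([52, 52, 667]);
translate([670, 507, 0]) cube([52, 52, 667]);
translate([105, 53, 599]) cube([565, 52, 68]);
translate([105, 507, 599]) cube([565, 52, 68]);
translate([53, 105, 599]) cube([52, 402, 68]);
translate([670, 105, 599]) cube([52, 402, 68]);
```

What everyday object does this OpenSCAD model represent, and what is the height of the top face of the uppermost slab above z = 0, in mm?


A table. The table height is 695 mm.

A 775×612×28 slab sits at z = 667 on four 52 mm square posts — a table. The top surface is at 667 + 28 = 695 mm.


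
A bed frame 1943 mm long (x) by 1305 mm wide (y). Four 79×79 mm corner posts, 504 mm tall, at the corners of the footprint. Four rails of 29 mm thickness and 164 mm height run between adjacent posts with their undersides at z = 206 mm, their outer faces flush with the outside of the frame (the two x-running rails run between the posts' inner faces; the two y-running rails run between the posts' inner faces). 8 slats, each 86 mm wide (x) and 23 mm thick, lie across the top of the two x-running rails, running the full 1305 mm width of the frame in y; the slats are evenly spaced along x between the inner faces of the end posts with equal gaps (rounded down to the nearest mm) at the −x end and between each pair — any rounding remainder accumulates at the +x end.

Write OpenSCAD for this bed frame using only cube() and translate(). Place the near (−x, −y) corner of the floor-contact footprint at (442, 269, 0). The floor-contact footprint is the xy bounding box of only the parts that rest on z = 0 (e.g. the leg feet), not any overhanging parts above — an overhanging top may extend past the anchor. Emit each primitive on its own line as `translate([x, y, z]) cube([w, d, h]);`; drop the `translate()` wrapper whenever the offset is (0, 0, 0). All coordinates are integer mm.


// slat z = rail_z + rail_h = 206 + 164 = 370
// slat gap = ⌊(1785 − 8·86) / 9⌋ = 121
translate([442, 269, 0]) cube([79, 79, 504]);
translate([442, 1495, 0]) cube([79, 79, 504]);
translate([2306, 269, 0]) cube([79, 79, 504]);
translate([2306, 1495, 0]) cube([79, 79, 504]);
translate([521, 269, 206]) cube([1785, 29, 164]);
translate([521, 1545, 206]) cube([1785, 29, 164]);
translate([442, 348, 206]) cube([29, 1147, 164]);
translate([2356, 348, 206]) cube([29, 1147, 164]);
translate([642, 269, 370]) cube([86, 1305, 23]);
translate([849, 269, 370]) cube([86, 1305, 23]);
translate([1056, 269, 370]) cube([86, 1305, 23]);
translate([1263, 269, 370]) cube([86, 1305, 23]);
translate([1470, 269, 370]) cube([86, 1305, 23]);
translate([1677, 269, 370]) cube([86, 1305, 23]);
translate([1884, 269, 370]) cube([86, 1305, 23]);
translate([2091, 269, 370]) cube([86, 1305, 23]);


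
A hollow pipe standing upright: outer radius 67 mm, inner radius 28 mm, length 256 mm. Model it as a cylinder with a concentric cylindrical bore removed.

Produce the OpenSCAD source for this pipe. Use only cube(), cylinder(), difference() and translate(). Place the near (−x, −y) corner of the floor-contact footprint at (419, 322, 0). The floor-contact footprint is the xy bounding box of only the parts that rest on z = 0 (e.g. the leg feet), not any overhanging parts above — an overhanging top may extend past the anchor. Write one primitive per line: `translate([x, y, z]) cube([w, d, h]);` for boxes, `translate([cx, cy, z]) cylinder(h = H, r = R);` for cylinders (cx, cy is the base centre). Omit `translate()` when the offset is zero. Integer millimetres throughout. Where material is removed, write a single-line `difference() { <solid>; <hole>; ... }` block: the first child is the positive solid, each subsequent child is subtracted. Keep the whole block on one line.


difference() { translate([486, 389, 0]) cylinder(h = 256, r = 67); translate([486, 389, 0]) cylinder(h = 256, r = 28); }


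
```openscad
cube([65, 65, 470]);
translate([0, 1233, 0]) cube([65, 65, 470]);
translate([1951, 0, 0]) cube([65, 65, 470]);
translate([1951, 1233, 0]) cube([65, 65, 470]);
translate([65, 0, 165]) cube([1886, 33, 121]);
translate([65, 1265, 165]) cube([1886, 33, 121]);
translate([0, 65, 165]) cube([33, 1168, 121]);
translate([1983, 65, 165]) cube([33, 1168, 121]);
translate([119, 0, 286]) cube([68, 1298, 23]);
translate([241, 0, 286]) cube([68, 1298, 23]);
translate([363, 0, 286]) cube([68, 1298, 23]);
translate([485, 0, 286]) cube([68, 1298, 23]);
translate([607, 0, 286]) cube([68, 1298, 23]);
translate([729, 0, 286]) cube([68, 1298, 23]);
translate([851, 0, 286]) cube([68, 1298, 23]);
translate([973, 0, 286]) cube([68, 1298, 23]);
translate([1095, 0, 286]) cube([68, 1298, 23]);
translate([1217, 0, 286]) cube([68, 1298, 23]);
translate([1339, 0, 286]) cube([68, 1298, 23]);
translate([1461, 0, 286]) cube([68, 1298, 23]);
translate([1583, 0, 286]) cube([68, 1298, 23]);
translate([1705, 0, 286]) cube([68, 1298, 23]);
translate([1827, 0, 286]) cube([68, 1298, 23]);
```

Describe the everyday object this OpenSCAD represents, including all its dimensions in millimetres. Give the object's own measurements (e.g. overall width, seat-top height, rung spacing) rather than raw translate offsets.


A bed frame 2016 mm long (x) by 1298 mm wide (y). Four 65×65 mm corner posts, 470 mm tall, at the corners of the footprint. Four rails of 33 mm thickness and 121 mm height run between adjacent posts with their undersides at z = 165 mm, their outer faces flush with the outside of the frame (the two x-running rails run between the posts' inner faces; the two y-running rails run between the posts' inner faces). 15 slats, each 68 mm wide (x) and 23 mm thick, lie across the top of the two x-running rails, running the full 1298 mm width of the frame in y; along x they sit between the end posts with a 54 mm gap after the −x posts and between neighbouring slats, leaving 56 mm before the +x posts.


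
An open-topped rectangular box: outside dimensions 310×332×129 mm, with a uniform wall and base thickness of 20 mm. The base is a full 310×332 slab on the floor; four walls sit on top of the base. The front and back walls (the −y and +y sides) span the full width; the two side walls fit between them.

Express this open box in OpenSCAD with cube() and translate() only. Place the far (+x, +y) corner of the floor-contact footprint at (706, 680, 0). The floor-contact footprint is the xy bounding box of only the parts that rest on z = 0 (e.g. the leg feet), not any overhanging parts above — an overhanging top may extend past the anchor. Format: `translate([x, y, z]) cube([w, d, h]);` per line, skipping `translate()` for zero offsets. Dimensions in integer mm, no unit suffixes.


translate([396, 348, 0]) cube([310, 332, 20]);
translate([396, 348, 20]) cube([310, 20, 109]);
translate([396, 660, 20]) cube([310, 20, 109]);
translate([396, 368, 20]) cube([20, 292, 109]);
translate([686, 368, 20]) cube([20, 292, 109]);


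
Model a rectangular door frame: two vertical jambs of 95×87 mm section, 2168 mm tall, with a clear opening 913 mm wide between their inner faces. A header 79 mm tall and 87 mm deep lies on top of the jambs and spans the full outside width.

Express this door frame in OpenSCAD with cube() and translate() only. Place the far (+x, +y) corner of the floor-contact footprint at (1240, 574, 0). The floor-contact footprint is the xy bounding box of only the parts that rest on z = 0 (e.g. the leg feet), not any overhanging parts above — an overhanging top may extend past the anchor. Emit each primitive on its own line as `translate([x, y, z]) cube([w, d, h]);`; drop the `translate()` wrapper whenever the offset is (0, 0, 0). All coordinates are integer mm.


translate([137, 487, 0]) cube([95, 87, 2168]);
translate([1145, 487, 0]) cube([95, 87, 2168]);
translate([137, 487, 2168]) cube([1103, 87, 79]);


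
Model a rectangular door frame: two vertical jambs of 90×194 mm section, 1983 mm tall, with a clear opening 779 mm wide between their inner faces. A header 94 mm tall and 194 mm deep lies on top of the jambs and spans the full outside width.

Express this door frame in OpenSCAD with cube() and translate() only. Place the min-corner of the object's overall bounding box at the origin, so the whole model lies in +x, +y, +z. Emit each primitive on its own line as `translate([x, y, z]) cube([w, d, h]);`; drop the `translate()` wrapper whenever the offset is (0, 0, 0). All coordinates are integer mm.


cube([90, 194, 1983]);
translate([869, 0, 0]) cube([90, 194, 1983]);
translate([0, 0, 1983]) cube([959, 194, 94]);


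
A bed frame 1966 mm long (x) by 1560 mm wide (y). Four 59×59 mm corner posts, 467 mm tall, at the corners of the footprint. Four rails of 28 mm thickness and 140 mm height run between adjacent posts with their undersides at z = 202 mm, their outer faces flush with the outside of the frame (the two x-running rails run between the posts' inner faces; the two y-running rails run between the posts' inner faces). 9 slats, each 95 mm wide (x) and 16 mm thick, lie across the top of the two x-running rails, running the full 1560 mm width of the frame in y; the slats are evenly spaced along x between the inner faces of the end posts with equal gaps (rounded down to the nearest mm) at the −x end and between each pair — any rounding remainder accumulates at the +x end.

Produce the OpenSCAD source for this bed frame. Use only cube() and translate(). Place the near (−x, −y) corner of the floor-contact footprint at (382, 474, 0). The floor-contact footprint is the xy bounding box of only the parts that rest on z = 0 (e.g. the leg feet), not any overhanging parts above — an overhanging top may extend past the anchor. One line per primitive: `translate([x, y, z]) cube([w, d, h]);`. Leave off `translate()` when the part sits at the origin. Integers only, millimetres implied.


translate([382, 474, 0]) cube([59, 59, 467]);
translate([382, 1975, 0]) cube([59, 59, 467]);
translate([2289, 474, 0]) cube([59, 59, 467]);
translate([2289, 1975, 0]) cube([59, 59, 467]);
translate([441, 474, 202]) cube([1848, 28, 140]);
translate([441, 2006, 202]) cube([1848, 28, 140]);
translate([382, 533, 202]) cube([28, 1442, 140]);
translate([2320, 533, 202]) cube([28, 1442, 140]);
translate([540, 474, 342]) cube([95, 1560, 16]);
translate([734, 474, 342]) cube([95, 1560, 16]);
translate([928, 474, 342]) cube([95, 1560, 16]);
translate([1122, 474, 342]) cube([95, 1560, 16]);
translate([1316, 474, 342]) cube([95, 1560, 16]);
translate([1510, 474, 342]) cube([95, 1560, 16]);
translate([1704, 474, 342]) cube([95, 1560, 16]);
translate([1898, 474, 342]) cube([95, 1560, 16]);
translate([2092, 474, 342]) cube([95, 1560, 16]);


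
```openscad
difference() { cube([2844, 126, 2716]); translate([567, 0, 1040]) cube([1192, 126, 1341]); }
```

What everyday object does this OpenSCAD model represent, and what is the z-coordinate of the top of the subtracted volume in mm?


A wall with a window opening. The window head height is 2381 mm.

A wall with a rectangular opening subtracted — a window. Sill at z = 1040, opening 1341 mm tall, so the head is at 1040 + 1341 = 2381 mm.


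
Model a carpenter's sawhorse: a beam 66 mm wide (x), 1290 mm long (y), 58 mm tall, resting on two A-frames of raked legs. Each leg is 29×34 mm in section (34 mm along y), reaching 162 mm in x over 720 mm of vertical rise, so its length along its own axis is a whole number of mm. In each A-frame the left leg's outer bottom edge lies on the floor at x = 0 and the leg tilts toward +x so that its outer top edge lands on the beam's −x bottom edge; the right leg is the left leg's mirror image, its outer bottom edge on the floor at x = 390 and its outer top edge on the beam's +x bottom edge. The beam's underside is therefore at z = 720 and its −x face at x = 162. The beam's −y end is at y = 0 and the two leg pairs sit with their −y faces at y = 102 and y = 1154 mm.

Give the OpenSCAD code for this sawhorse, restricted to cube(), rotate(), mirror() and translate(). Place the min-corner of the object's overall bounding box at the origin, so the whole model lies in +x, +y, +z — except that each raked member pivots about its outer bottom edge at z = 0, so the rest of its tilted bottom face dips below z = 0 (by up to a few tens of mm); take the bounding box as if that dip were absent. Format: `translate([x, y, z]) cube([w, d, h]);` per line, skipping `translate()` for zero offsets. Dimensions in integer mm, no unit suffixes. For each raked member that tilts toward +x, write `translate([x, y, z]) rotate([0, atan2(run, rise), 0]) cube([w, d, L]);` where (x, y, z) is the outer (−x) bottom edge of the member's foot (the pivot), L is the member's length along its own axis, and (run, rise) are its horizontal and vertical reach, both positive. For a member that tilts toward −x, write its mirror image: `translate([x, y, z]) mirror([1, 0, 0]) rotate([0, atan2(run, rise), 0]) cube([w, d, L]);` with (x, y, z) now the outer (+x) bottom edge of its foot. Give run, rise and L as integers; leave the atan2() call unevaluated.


translate([162, 0, 720]) cube([66, 1290, 58]);
translate([0, 102, 0]) rotate([0, atan2(162, 720), 0]) cube([29, 34, 738]);
translate([390, 102, 0]) mirror([1, 0, 0]) rotate([0, atan2(162, 720), 0]) cube([29, 34, 738]);
translate([0, 1154, 0]) rotate([0, atan2(162, 720), 0]) cube([29, 34, 738]);
translate([390, 1154, 0]) mirror([1, 0, 0]) rotate([0, atan2(162, 720), 0]) cube([29, 34, 738]);


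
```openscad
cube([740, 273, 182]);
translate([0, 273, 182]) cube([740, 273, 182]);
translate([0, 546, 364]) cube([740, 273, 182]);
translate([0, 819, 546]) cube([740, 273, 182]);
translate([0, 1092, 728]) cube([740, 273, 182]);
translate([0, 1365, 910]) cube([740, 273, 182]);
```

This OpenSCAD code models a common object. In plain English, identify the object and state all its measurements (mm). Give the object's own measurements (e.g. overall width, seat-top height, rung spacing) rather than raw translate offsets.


A straight staircase of 6 solid steps. Each step is 740 mm wide (x), 273 mm deep (y, the going) and 182 mm tall (the rise). The first step rests on the floor; each subsequent step sits one going further in +y and one rise higher in +z, directly behind and above the previous step with no overlap.


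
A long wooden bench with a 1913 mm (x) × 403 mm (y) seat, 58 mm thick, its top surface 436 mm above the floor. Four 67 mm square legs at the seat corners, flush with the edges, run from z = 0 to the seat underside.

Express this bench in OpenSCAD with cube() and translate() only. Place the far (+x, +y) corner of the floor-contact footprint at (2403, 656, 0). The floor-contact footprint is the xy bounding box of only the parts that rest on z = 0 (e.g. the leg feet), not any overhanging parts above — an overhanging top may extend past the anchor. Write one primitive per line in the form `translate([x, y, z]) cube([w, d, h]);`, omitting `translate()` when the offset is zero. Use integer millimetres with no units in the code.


// leg_h = 436 − 58 = 378
translate([490, 253, 378]) cube([1913, 403, 58]);
translate([490, 253, 0]) cube([67, 67, 378]);
translate([490, 589, 0]) cube([67, 67, 378]);
translate([2336, 253, 0]) cube([67, 67, 378]);
translate([2336, 589, 0]) cube([67, 67, 378]);


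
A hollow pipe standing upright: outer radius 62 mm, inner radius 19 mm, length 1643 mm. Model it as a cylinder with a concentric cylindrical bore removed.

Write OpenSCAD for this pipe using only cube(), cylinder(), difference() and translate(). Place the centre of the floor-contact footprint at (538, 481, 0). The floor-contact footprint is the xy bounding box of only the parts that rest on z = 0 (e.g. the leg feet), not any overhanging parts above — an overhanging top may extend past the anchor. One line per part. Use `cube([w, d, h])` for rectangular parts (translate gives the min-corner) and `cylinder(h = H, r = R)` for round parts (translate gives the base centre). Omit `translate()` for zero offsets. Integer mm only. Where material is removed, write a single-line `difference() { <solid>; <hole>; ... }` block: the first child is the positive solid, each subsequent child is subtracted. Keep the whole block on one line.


difference() { translate([538, 481, 0]) cylinder(h = 1643, r = 62); translate([538, 481, 0]) cylinder(h = 1643, r = 19); }


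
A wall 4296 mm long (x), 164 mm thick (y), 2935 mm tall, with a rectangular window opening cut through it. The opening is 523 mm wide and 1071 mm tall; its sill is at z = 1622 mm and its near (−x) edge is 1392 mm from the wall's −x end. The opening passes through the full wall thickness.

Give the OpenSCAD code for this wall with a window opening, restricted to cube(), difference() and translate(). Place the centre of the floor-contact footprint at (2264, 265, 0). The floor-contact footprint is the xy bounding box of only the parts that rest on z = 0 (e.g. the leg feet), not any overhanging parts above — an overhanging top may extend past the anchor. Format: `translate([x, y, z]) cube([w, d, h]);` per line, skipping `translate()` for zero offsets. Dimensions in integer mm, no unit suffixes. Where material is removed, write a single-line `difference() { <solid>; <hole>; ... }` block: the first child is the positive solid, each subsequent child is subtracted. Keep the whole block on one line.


difference() { translate([116, 183, 0]) cube([4296, 164, 2935]); translate([1508, 183, 1622]) cube([523, 164, 1071]); }


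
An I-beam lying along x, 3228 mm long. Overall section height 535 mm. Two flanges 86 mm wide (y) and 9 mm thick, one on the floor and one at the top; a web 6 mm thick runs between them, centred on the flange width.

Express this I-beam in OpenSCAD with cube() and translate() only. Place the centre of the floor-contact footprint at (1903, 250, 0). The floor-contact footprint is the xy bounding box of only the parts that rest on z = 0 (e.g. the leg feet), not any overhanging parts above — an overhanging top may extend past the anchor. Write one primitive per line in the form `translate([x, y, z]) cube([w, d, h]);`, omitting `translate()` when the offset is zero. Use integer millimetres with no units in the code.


translate([289, 207, 0]) cube([3228, 86, 9]);
translate([289, 247, 9]) cube([3228, 6, 517]);
translate([289, 207, 526]) cube([3228, 86, 9]);


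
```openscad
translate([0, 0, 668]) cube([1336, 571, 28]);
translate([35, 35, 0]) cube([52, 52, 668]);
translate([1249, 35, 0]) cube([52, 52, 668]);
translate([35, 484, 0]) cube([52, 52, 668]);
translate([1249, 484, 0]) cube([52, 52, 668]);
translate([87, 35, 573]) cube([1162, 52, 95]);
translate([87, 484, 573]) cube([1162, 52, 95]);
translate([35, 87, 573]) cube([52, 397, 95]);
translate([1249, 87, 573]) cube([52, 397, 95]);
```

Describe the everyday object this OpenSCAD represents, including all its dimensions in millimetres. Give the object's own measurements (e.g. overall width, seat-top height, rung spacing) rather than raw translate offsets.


A table: top 1336 mm (x) × 571 mm (y), 28 mm thick, upper face at z = 696 mm, on four 52×52 mm square legs, each inset 35 mm from the nearest pair of top edges from z = 0 to the bottom of the top. Four apron rails, 52 mm thick and 95 mm tall, run between adjacent legs with their top edges flush with the underside of the top and their outer faces flush with the legs' outer faces.


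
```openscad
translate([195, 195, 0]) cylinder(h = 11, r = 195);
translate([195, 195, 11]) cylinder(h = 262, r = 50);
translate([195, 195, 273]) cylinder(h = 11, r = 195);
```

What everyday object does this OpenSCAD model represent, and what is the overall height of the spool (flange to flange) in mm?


A spool. The overall height is 284 mm.

Three coaxial cylinders, large–small–large — a spool. Two 11 mm flanges and a 262 mm core give 11 + 262 + 11 = 284 mm.


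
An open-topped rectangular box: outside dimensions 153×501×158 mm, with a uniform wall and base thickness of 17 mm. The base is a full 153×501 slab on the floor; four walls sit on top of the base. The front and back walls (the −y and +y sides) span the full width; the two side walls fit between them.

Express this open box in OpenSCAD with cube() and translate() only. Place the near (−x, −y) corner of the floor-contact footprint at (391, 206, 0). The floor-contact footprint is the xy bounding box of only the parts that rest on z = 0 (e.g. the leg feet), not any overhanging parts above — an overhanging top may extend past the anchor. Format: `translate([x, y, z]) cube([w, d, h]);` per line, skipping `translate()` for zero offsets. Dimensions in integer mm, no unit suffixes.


translate([391, 206, 0]) cube([153, 501, 17]);
translate([391, 206, 17]) cube([153, 17, 141]);
translate([391, 690, 17]) cube([153, 17, 141]);
translate([391, 223, 17]) cube([17, 467, 141]);
translate([527, 223, 17]) cube([17, 467, 141]);


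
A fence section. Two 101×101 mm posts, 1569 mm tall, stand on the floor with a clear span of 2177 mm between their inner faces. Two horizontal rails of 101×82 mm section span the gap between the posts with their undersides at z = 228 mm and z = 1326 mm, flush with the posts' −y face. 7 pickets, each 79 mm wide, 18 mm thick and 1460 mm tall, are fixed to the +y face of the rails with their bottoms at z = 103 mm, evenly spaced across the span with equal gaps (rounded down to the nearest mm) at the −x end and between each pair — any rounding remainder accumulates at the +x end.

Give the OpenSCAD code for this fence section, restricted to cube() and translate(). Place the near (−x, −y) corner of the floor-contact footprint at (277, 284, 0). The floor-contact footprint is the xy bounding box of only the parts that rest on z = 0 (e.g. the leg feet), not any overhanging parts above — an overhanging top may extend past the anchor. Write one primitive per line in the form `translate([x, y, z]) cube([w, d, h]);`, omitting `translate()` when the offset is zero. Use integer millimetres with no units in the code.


translate([277, 284, 0]) cube([101, 101, 1569]);
translate([2555, 284, 0]) cube([101, 101, 1569]);
translate([378, 284, 228]) cube([2177, 101, 82]);
translate([378, 284, 1326]) cube([2177, 101, 82]);
translate([581, 385, 103]) cube([79, 18, 1460]);
translate([863, 385, 103]) cube([79, 18, 1460]);
translate([1145, 385, 103]) cube([79, 18, 1460]);
translate([1427, 385, 103]) cube([79, 18, 1460]);
translate([1709, 385, 103]) cube([79, 18, 1460]);
translate([1991, 385, 103]) cube([79, 18, 1460]);
translate([2273, 385, 103]) cube([79, 18, 1460]);


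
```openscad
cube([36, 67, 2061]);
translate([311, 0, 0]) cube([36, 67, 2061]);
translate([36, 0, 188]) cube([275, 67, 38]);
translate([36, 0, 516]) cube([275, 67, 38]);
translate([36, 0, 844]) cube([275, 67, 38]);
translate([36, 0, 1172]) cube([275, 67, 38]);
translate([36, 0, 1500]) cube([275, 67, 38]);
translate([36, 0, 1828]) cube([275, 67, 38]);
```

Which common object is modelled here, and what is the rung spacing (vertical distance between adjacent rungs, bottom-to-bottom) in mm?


A ladder. The rung spacing is 328 mm.

Two tall 36×67 posts with 6 short bars between them — a ladder. Adjacent rungs sit at z = 188 and z = 516, so the spacing is 516 − 188 = 328 mm.


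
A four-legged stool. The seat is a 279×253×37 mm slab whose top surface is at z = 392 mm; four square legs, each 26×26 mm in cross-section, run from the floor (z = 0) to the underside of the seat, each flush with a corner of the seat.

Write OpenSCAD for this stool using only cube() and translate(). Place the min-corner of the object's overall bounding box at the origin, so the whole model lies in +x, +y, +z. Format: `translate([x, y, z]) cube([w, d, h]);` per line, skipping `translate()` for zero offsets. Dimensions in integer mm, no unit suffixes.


// leg_h = 392 - 37 = 355
translate([0, 0, 355]) cube([279, 253, 37]);
cube([26, 26, 355]);
translate([253, 0, 0]) cube([26, 26, 355]);
translate([0, 227, 0]) cube([26, 26, 355]);
translate([253, 227, 0]) cube([26, 26, 355]);


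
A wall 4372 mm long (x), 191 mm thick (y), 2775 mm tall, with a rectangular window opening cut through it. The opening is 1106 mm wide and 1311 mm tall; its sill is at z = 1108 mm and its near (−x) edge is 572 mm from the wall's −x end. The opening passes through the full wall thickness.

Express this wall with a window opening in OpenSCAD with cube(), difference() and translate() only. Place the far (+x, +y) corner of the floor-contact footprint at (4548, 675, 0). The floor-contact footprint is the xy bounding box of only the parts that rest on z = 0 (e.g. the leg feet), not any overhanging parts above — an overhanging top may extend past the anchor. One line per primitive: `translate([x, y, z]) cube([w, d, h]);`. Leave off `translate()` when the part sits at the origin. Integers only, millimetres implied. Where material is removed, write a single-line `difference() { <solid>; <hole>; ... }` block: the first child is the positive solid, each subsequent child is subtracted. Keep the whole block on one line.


difference() { translate([176, 484, 0]) cube([4372, 191, 2775]); translate([748, 484, 1108]) cube([1106, 191, 1311]); }


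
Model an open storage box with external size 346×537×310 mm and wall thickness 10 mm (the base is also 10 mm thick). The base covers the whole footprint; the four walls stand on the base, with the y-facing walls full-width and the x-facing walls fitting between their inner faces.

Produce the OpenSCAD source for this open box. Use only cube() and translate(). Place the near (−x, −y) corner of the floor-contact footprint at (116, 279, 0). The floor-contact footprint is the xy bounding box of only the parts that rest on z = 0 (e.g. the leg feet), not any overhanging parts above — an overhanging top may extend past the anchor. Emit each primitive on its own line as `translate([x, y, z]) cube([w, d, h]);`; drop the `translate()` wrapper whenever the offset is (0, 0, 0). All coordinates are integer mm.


translate([116, 279, 0]) cube([346, 537, 10]);
translate([116, 279, 10]) cube([346, 10, 300]);
translate([116, 806, 10]) cube([346, 10, 300]);
translate([116, 289, 10]) cube([10, 517, 300]);
translate([452, 289, 10]) cube([10, 517, 300]);


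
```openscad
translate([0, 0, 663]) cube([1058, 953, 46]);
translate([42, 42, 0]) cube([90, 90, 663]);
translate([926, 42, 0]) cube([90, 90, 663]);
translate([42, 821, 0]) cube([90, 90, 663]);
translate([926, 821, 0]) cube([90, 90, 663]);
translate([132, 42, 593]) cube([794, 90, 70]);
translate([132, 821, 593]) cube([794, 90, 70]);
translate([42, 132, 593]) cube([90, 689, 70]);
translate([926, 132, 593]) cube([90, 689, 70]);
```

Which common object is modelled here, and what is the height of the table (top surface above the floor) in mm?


A table. The table height is 709 mm.

A 1058×953×46 slab sits at z = 663 on four 90 mm square posts — a table. The top surface is at 663 + 46 = 709 mm.


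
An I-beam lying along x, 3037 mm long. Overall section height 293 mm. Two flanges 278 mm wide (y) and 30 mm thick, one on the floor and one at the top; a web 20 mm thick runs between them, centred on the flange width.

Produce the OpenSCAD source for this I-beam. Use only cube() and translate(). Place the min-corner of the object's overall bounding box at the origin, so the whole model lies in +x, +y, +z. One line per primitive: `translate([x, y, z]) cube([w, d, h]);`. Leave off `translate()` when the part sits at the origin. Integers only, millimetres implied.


cube([3037, 278, 30]);
translate([0, 129, 30]) cube([3037, 20, 233]);
translate([0, 0, 263]) cube([3037, 278, 30]);


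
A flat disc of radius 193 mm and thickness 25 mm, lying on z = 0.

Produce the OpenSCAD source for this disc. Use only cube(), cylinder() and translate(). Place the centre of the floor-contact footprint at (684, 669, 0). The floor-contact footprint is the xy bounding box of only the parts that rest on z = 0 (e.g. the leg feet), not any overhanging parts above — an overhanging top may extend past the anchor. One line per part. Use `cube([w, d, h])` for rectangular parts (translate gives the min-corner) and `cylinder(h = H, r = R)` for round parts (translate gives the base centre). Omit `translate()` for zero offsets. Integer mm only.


translate([684, 669, 0]) cylinder(h = 25, r = 193);


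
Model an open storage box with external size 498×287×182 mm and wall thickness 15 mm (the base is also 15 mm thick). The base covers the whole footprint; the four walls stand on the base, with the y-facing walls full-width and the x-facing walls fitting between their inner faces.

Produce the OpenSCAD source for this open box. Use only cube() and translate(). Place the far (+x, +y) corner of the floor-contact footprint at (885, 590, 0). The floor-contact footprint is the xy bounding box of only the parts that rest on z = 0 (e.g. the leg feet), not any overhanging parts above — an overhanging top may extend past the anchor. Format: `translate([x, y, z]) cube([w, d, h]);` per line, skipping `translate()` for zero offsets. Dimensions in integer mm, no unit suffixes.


translate([387, 303, 0]) cube([498, 287, 15]);
translate([387, 303, 15]) cube([498, 15, 167]);
translate([387, 575, 15]) cube([498, 15, 167]);
translate([387, 318, 15]) cube([15, 257, 167]);
translate([870, 318, 15]) cube([15, 257, 167]);


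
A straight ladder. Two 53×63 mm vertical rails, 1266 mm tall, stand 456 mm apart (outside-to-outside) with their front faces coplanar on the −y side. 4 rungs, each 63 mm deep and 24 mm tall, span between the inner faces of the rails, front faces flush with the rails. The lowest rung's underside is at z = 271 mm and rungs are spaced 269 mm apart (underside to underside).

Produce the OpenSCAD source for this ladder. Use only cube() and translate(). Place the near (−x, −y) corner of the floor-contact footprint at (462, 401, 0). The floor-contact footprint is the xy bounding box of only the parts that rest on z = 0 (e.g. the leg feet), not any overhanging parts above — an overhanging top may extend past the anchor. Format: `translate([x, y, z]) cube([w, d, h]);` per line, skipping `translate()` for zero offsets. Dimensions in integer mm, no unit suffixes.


// rung span = 456 - 2*53 = 350
// rung[k] z = 271 + k*269
translate([462, 401, 0]) cube([53, 63, 1266]);
translate([865, 401, 0]) cube([53, 63, 1266]);
translate([515, 401, 271]) cube([350, 63, 24]);
translate([515, 401, 540]) cube([350, 63, 24]);
translate([515, 401, 809]) cube([350, 63, 24]);
translate([515, 401, 1078]) cube([350, 63, 24]);


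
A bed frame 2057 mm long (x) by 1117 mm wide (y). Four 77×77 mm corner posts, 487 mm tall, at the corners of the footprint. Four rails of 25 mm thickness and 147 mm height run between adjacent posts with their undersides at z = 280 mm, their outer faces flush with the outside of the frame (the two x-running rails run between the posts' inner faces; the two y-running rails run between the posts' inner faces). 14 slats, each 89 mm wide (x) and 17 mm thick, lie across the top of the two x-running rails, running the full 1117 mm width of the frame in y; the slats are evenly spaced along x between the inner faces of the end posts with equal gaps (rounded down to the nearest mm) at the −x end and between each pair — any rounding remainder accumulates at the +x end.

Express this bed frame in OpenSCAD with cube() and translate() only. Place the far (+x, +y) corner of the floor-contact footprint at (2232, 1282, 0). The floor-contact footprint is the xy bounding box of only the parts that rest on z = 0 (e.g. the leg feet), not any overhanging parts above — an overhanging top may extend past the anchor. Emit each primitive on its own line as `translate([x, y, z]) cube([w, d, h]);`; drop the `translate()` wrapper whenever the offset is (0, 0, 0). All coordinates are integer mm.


// slat z = rail_z + rail_h = 280 + 147 = 427
// slat gap = ⌊(1903 − 14·89) / 15⌋ = 43
translate([175, 165, 0]) cube([77, 77, 487]);
translate([175, 1205, 0]) cube([77, 77, 487]);
translate([2155, 165, 0]) cube([77, 77, 487]);
translate([2155, 1205, 0]) cube([77, 77, 487]);
translate([252, 165, 280]) cube([1903, 25, 147]);
translate([252, 1257, 280]) cube([1903, 25, 147]);
translate([175, 242, 280]) cube([25, 963, 147]);
translate([2207, 242, 280]) cube([25, 963, 147]);
translate([295, 165, 427]) cube([89, 1117, 17]);
translate([427, 165, 427]) cube([89, 1117, 17]);
translate([559, 165, 427]) cube([89, 1117, 17]);
translate([691, 165, 427]) cube([89, 1117, 17]);
translate([823, 165, 427]) cube([89, 1117, 17]);
translate([955, 165, 427]) cube([89, 1117, 17]);
translate([1087, 165, 427]) cube([89, 1117, 17]);
translate([1219, 165, 427]) cube([89, 1117, 17]);
translate([1351, 165, 427]) cube([89, 1117, 17]);
translate([1483, 165, 427]) cube([89, 1117, 17]);
translate([1615, 165, 427]) cube([89, 1117, 17]);
translate([1747, 165, 427]) cube([89, 1117, 17]);
translate([1879, 165, 427]) cube([89, 1117, 17]);
translate([2011, 165, 427]) cube([89, 1117, 17]);


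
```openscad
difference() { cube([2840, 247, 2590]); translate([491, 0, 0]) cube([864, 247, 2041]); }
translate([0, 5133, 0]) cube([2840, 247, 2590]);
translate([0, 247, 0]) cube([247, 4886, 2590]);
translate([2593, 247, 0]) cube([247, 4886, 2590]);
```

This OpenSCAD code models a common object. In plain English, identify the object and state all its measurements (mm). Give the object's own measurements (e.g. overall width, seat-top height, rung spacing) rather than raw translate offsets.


A single room: four walls, each 2590 mm tall and 247 mm thick, enclosing an outside footprint 2840×5380 mm (x × y), no floor or roof. The front and back walls (−y and +y sides) run the full x-width; the side walls fit between their inner faces. A door opening 864 mm wide and 2041 mm tall is cut through the front wall from the floor up, its −x edge 491 mm from the wall's −x end.


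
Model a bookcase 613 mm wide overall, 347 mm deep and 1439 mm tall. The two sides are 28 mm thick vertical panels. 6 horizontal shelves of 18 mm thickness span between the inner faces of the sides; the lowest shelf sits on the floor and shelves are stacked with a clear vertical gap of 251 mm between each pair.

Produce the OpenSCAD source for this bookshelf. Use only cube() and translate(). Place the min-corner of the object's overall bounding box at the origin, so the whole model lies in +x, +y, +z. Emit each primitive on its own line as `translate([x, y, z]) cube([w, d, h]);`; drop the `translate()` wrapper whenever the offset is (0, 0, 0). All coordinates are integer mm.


cube([28, 347, 1439]);
translate([585, 0, 0]) cube([28, 347, 1439]);
translate([28, 0, 0]) cube([557, 347, 18]);
translate([28, 0, 269]) cube([557, 347, 18]);
translate([28, 0, 538]) cube([557, 347, 18]);
translate([28, 0, 807]) cube([557, 347, 18]);
translate([28, 0, 1076]) cube([557, 347, 18]);
translate([28, 0, 1345]) cube([557, 347, 18]);


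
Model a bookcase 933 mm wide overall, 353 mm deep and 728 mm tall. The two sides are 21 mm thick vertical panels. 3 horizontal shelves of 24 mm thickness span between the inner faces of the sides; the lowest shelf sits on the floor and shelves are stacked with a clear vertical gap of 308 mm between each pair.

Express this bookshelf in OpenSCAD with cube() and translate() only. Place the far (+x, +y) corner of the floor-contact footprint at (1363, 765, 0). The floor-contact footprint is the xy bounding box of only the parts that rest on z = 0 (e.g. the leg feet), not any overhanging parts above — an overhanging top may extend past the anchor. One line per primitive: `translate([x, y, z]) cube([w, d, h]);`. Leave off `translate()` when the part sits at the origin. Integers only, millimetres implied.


translate([430, 412, 0]) cube([21, 353, 728]);
translate([1342, 412, 0]) cube([21, 353, 728]);
translate([451, 412, 0]) cube([891, 353, 24]);
translate([451, 412, 332]) cube([891, 353, 24]);
translate([451, 412, 664]) cube([891, 353, 24]);


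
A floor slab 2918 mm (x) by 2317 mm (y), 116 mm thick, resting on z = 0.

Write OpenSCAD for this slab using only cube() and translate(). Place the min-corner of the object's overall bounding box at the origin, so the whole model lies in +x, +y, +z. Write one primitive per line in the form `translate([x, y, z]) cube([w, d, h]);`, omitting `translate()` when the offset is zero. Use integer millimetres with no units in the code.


cube([2918, 2317, 116]);


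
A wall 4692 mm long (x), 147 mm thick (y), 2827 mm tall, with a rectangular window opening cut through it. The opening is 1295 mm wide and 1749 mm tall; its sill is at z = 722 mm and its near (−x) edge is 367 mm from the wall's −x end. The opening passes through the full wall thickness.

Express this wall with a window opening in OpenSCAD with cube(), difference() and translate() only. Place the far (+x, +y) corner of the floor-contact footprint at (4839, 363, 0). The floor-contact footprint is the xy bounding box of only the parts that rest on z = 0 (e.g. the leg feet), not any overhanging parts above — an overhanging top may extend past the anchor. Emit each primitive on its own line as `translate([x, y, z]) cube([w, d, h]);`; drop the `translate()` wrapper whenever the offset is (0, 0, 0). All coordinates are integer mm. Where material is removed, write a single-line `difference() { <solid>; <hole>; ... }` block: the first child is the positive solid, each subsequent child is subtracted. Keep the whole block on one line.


difference() { translate([147, 216, 0]) cube([4692, 147, 2827]); translate([514, 216, 722]) cube([1295, 147, 1749]); }


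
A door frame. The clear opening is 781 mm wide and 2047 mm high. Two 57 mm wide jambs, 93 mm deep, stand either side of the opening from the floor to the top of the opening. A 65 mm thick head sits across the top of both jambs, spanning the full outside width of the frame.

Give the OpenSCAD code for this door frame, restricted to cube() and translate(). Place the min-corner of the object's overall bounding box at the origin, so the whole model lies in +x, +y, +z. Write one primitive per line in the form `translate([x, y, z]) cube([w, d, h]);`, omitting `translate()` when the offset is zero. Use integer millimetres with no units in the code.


cube([57, 93, 2047]);
translate([838, 0, 0]) cube([57, 93, 2047]);
translate([0, 0, 2047]) cube([895, 93, 65]);


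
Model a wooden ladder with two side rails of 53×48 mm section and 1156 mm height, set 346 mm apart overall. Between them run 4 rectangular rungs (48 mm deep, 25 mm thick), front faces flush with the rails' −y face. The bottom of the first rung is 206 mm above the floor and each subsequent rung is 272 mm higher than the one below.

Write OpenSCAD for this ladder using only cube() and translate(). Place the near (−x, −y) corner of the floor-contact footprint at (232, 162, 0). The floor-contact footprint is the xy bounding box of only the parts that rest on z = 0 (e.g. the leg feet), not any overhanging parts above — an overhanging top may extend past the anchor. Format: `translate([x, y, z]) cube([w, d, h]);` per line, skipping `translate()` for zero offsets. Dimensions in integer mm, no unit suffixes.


translate([232, 162, 0]) cube([53, 48, 1156]);
translate([525, 162, 0]) cube([53, 48, 1156]);
translate([285, 162, 206]) cube([240, 48, 25]);
translate([285, 162, 478]) cube([240, 48, 25]);
translate([285, 162, 750]) cube([240, 48, 25]);
translate([285, 162, 1022]) cube([240, 48, 25]);


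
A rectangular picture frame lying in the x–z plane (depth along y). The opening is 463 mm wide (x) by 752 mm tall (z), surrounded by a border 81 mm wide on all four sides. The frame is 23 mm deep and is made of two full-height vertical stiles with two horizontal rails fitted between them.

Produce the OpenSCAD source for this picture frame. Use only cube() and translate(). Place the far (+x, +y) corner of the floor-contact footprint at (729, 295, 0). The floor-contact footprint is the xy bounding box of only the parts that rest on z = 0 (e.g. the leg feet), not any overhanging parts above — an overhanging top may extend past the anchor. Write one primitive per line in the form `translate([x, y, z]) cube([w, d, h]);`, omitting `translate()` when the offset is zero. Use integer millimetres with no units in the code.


translate([104, 272, 0]) cube([81, 23, 914]);
translate([648, 272, 0]) cube([81, 23, 914]);
translate([185, 272, 0]) cube([463, 23, 81]);
translate([185, 272, 833]) cube([463, 23, 81]);
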